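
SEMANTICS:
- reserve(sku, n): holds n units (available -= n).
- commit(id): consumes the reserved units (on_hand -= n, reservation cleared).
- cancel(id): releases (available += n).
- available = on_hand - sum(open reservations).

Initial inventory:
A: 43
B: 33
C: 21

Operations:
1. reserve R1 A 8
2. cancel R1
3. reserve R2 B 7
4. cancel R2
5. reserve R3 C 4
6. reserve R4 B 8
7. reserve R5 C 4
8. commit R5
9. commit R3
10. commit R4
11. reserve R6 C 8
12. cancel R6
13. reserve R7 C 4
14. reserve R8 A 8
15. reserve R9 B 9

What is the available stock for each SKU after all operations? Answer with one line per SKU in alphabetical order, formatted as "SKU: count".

Step 1: reserve R1 A 8 -> on_hand[A=43 B=33 C=21] avail[A=35 B=33 C=21] open={R1}
Step 2: cancel R1 -> on_hand[A=43 B=33 C=21] avail[A=43 B=33 C=21] open={}
Step 3: reserve R2 B 7 -> on_hand[A=43 B=33 C=21] avail[A=43 B=26 C=21] open={R2}
Step 4: cancel R2 -> on_hand[A=43 B=33 C=21] avail[A=43 B=33 C=21] open={}
Step 5: reserve R3 C 4 -> on_hand[A=43 B=33 C=21] avail[A=43 B=33 C=17] open={R3}
Step 6: reserve R4 B 8 -> on_hand[A=43 B=33 C=21] avail[A=43 B=25 C=17] open={R3,R4}
Step 7: reserve R5 C 4 -> on_hand[A=43 B=33 C=21] avail[A=43 B=25 C=13] open={R3,R4,R5}
Step 8: commit R5 -> on_hand[A=43 B=33 C=17] avail[A=43 B=25 C=13] open={R3,R4}
Step 9: commit R3 -> on_hand[A=43 B=33 C=13] avail[A=43 B=25 C=13] open={R4}
Step 10: commit R4 -> on_hand[A=43 B=25 C=13] avail[A=43 B=25 C=13] open={}
Step 11: reserve R6 C 8 -> on_hand[A=43 B=25 C=13] avail[A=43 B=25 C=5] open={R6}
Step 12: cancel R6 -> on_hand[A=43 B=25 C=13] avail[A=43 B=25 C=13] open={}
Step 13: reserve R7 C 4 -> on_hand[A=43 B=25 C=13] avail[A=43 B=25 C=9] open={R7}
Step 14: reserve R8 A 8 -> on_hand[A=43 B=25 C=13] avail[A=35 B=25 C=9] open={R7,R8}
Step 15: reserve R9 B 9 -> on_hand[A=43 B=25 C=13] avail[A=35 B=16 C=9] open={R7,R8,R9}

Answer: A: 35
B: 16
C: 9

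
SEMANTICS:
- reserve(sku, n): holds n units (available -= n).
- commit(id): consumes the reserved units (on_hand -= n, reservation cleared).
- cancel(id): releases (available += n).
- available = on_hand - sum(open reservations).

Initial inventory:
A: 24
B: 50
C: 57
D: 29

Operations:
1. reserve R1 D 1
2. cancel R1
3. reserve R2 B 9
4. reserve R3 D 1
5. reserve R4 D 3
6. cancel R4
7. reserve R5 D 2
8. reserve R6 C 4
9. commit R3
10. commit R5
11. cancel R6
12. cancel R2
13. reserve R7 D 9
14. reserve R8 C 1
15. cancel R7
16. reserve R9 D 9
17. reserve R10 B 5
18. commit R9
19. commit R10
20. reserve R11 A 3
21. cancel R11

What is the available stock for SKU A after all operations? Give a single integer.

Step 1: reserve R1 D 1 -> on_hand[A=24 B=50 C=57 D=29] avail[A=24 B=50 C=57 D=28] open={R1}
Step 2: cancel R1 -> on_hand[A=24 B=50 C=57 D=29] avail[A=24 B=50 C=57 D=29] open={}
Step 3: reserve R2 B 9 -> on_hand[A=24 B=50 C=57 D=29] avail[A=24 B=41 C=57 D=29] open={R2}
Step 4: reserve R3 D 1 -> on_hand[A=24 B=50 C=57 D=29] avail[A=24 B=41 C=57 D=28] open={R2,R3}
Step 5: reserve R4 D 3 -> on_hand[A=24 B=50 C=57 D=29] avail[A=24 B=41 C=57 D=25] open={R2,R3,R4}
Step 6: cancel R4 -> on_hand[A=24 B=50 C=57 D=29] avail[A=24 B=41 C=57 D=28] open={R2,R3}
Step 7: reserve R5 D 2 -> on_hand[A=24 B=50 C=57 D=29] avail[A=24 B=41 C=57 D=26] open={R2,R3,R5}
Step 8: reserve R6 C 4 -> on_hand[A=24 B=50 C=57 D=29] avail[A=24 B=41 C=53 D=26] open={R2,R3,R5,R6}
Step 9: commit R3 -> on_hand[A=24 B=50 C=57 D=28] avail[A=24 B=41 C=53 D=26] open={R2,R5,R6}
Step 10: commit R5 -> on_hand[A=24 B=50 C=57 D=26] avail[A=24 B=41 C=53 D=26] open={R2,R6}
Step 11: cancel R6 -> on_hand[A=24 B=50 C=57 D=26] avail[A=24 B=41 C=57 D=26] open={R2}
Step 12: cancel R2 -> on_hand[A=24 B=50 C=57 D=26] avail[A=24 B=50 C=57 D=26] open={}
Step 13: reserve R7 D 9 -> on_hand[A=24 B=50 C=57 D=26] avail[A=24 B=50 C=57 D=17] open={R7}
Step 14: reserve R8 C 1 -> on_hand[A=24 B=50 C=57 D=26] avail[A=24 B=50 C=56 D=17] open={R7,R8}
Step 15: cancel R7 -> on_hand[A=24 B=50 C=57 D=26] avail[A=24 B=50 C=56 D=26] open={R8}
Step 16: reserve R9 D 9 -> on_hand[A=24 B=50 C=57 D=26] avail[A=24 B=50 C=56 D=17] open={R8,R9}
Step 17: reserve R10 B 5 -> on_hand[A=24 B=50 C=57 D=26] avail[A=24 B=45 C=56 D=17] open={R10,R8,R9}
Step 18: commit R9 -> on_hand[A=24 B=50 C=57 D=17] avail[A=24 B=45 C=56 D=17] open={R10,R8}
Step 19: commit R10 -> on_hand[A=24 B=45 C=57 D=17] avail[A=24 B=45 C=56 D=17] open={R8}
Step 20: reserve R11 A 3 -> on_hand[A=24 B=45 C=57 D=17] avail[A=21 B=45 C=56 D=17] open={R11,R8}
Step 21: cancel R11 -> on_hand[A=24 B=45 C=57 D=17] avail[A=24 B=45 C=56 D=17] open={R8}
Final available[A] = 24

Answer: 24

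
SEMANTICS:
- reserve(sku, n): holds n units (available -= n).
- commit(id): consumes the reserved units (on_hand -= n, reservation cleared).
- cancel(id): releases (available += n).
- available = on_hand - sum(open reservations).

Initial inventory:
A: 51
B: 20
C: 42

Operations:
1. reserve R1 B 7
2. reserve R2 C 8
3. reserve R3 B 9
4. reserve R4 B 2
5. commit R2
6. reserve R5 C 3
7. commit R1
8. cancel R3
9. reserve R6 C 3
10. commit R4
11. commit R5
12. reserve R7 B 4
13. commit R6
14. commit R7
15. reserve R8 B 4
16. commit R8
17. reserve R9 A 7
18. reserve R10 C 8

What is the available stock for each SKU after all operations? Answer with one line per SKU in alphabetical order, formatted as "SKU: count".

Step 1: reserve R1 B 7 -> on_hand[A=51 B=20 C=42] avail[A=51 B=13 C=42] open={R1}
Step 2: reserve R2 C 8 -> on_hand[A=51 B=20 C=42] avail[A=51 B=13 C=34] open={R1,R2}
Step 3: reserve R3 B 9 -> on_hand[A=51 B=20 C=42] avail[A=51 B=4 C=34] open={R1,R2,R3}
Step 4: reserve R4 B 2 -> on_hand[A=51 B=20 C=42] avail[A=51 B=2 C=34] open={R1,R2,R3,R4}
Step 5: commit R2 -> on_hand[A=51 B=20 C=34] avail[A=51 B=2 C=34] open={R1,R3,R4}
Step 6: reserve R5 C 3 -> on_hand[A=51 B=20 C=34] avail[A=51 B=2 C=31] open={R1,R3,R4,R5}
Step 7: commit R1 -> on_hand[A=51 B=13 C=34] avail[A=51 B=2 C=31] open={R3,R4,R5}
Step 8: cancel R3 -> on_hand[A=51 B=13 C=34] avail[A=51 B=11 C=31] open={R4,R5}
Step 9: reserve R6 C 3 -> on_hand[A=51 B=13 C=34] avail[A=51 B=11 C=28] open={R4,R5,R6}
Step 10: commit R4 -> on_hand[A=51 B=11 C=34] avail[A=51 B=11 C=28] open={R5,R6}
Step 11: commit R5 -> on_hand[A=51 B=11 C=31] avail[A=51 B=11 C=28] open={R6}
Step 12: reserve R7 B 4 -> on_hand[A=51 B=11 C=31] avail[A=51 B=7 C=28] open={R6,R7}
Step 13: commit R6 -> on_hand[A=51 B=11 C=28] avail[A=51 B=7 C=28] open={R7}
Step 14: commit R7 -> on_hand[A=51 B=7 C=28] avail[A=51 B=7 C=28] open={}
Step 15: reserve R8 B 4 -> on_hand[A=51 B=7 C=28] avail[A=51 B=3 C=28] open={R8}
Step 16: commit R8 -> on_hand[A=51 B=3 C=28] avail[A=51 B=3 C=28] open={}
Step 17: reserve R9 A 7 -> on_hand[A=51 B=3 C=28] avail[A=44 B=3 C=28] open={R9}
Step 18: reserve R10 C 8 -> on_hand[A=51 B=3 C=28] avail[A=44 B=3 C=20] open={R10,R9}

Answer: A: 44
B: 3
C: 20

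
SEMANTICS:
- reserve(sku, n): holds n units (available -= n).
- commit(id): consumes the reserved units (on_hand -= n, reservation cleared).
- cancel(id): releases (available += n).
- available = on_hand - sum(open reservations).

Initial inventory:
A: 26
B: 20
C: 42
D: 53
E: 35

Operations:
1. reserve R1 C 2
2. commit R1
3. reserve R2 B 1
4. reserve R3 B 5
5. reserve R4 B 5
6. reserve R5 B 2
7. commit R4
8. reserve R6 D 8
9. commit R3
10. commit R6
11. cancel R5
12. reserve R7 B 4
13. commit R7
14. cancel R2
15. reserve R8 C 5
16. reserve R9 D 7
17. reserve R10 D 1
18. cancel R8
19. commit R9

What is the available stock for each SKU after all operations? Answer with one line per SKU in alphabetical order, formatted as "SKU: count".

Step 1: reserve R1 C 2 -> on_hand[A=26 B=20 C=42 D=53 E=35] avail[A=26 B=20 C=40 D=53 E=35] open={R1}
Step 2: commit R1 -> on_hand[A=26 B=20 C=40 D=53 E=35] avail[A=26 B=20 C=40 D=53 E=35] open={}
Step 3: reserve R2 B 1 -> on_hand[A=26 B=20 C=40 D=53 E=35] avail[A=26 B=19 C=40 D=53 E=35] open={R2}
Step 4: reserve R3 B 5 -> on_hand[A=26 B=20 C=40 D=53 E=35] avail[A=26 B=14 C=40 D=53 E=35] open={R2,R3}
Step 5: reserve R4 B 5 -> on_hand[A=26 B=20 C=40 D=53 E=35] avail[A=26 B=9 C=40 D=53 E=35] open={R2,R3,R4}
Step 6: reserve R5 B 2 -> on_hand[A=26 B=20 C=40 D=53 E=35] avail[A=26 B=7 C=40 D=53 E=35] open={R2,R3,R4,R5}
Step 7: commit R4 -> on_hand[A=26 B=15 C=40 D=53 E=35] avail[A=26 B=7 C=40 D=53 E=35] open={R2,R3,R5}
Step 8: reserve R6 D 8 -> on_hand[A=26 B=15 C=40 D=53 E=35] avail[A=26 B=7 C=40 D=45 E=35] open={R2,R3,R5,R6}
Step 9: commit R3 -> on_hand[A=26 B=10 C=40 D=53 E=35] avail[A=26 B=7 C=40 D=45 E=35] open={R2,R5,R6}
Step 10: commit R6 -> on_hand[A=26 B=10 C=40 D=45 E=35] avail[A=26 B=7 C=40 D=45 E=35] open={R2,R5}
Step 11: cancel R5 -> on_hand[A=26 B=10 C=40 D=45 E=35] avail[A=26 B=9 C=40 D=45 E=35] open={R2}
Step 12: reserve R7 B 4 -> on_hand[A=26 B=10 C=40 D=45 E=35] avail[A=26 B=5 C=40 D=45 E=35] open={R2,R7}
Step 13: commit R7 -> on_hand[A=26 B=6 C=40 D=45 E=35] avail[A=26 B=5 C=40 D=45 E=35] open={R2}
Step 14: cancel R2 -> on_hand[A=26 B=6 C=40 D=45 E=35] avail[A=26 B=6 C=40 D=45 E=35] open={}
Step 15: reserve R8 C 5 -> on_hand[A=26 B=6 C=40 D=45 E=35] avail[A=26 B=6 C=35 D=45 E=35] open={R8}
Step 16: reserve R9 D 7 -> on_hand[A=26 B=6 C=40 D=45 E=35] avail[A=26 B=6 C=35 D=38 E=35] open={R8,R9}
Step 17: reserve R10 D 1 -> on_hand[A=26 B=6 C=40 D=45 E=35] avail[A=26 B=6 C=35 D=37 E=35] open={R10,R8,R9}
Step 18: cancel R8 -> on_hand[A=26 B=6 C=40 D=45 E=35] avail[A=26 B=6 C=40 D=37 E=35] open={R10,R9}
Step 19: commit R9 -> on_hand[A=26 B=6 C=40 D=38 E=35] avail[A=26 B=6 C=40 D=37 E=35] open={R10}

Answer: A: 26
B: 6
C: 40
D: 37
E: 35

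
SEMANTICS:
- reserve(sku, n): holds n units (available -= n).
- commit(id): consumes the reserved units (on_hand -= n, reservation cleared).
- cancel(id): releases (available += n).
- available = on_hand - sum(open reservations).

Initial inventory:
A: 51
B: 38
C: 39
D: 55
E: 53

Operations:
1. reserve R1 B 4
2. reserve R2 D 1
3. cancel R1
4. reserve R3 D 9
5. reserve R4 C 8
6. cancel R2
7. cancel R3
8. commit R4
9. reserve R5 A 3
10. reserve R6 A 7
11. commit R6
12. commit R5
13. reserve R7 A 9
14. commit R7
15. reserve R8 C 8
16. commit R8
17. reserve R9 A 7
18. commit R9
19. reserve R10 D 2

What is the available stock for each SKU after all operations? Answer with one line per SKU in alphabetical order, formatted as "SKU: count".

Step 1: reserve R1 B 4 -> on_hand[A=51 B=38 C=39 D=55 E=53] avail[A=51 B=34 C=39 D=55 E=53] open={R1}
Step 2: reserve R2 D 1 -> on_hand[A=51 B=38 C=39 D=55 E=53] avail[A=51 B=34 C=39 D=54 E=53] open={R1,R2}
Step 3: cancel R1 -> on_hand[A=51 B=38 C=39 D=55 E=53] avail[A=51 B=38 C=39 D=54 E=53] open={R2}
Step 4: reserve R3 D 9 -> on_hand[A=51 B=38 C=39 D=55 E=53] avail[A=51 B=38 C=39 D=45 E=53] open={R2,R3}
Step 5: reserve R4 C 8 -> on_hand[A=51 B=38 C=39 D=55 E=53] avail[A=51 B=38 C=31 D=45 E=53] open={R2,R3,R4}
Step 6: cancel R2 -> on_hand[A=51 B=38 C=39 D=55 E=53] avail[A=51 B=38 C=31 D=46 E=53] open={R3,R4}
Step 7: cancel R3 -> on_hand[A=51 B=38 C=39 D=55 E=53] avail[A=51 B=38 C=31 D=55 E=53] open={R4}
Step 8: commit R4 -> on_hand[A=51 B=38 C=31 D=55 E=53] avail[A=51 B=38 C=31 D=55 E=53] open={}
Step 9: reserve R5 A 3 -> on_hand[A=51 B=38 C=31 D=55 E=53] avail[A=48 B=38 C=31 D=55 E=53] open={R5}
Step 10: reserve R6 A 7 -> on_hand[A=51 B=38 C=31 D=55 E=53] avail[A=41 B=38 C=31 D=55 E=53] open={R5,R6}
Step 11: commit R6 -> on_hand[A=44 B=38 C=31 D=55 E=53] avail[A=41 B=38 C=31 D=55 E=53] open={R5}
Step 12: commit R5 -> on_hand[A=41 B=38 C=31 D=55 E=53] avail[A=41 B=38 C=31 D=55 E=53] open={}
Step 13: reserve R7 A 9 -> on_hand[A=41 B=38 C=31 D=55 E=53] avail[A=32 B=38 C=31 D=55 E=53] open={R7}
Step 14: commit R7 -> on_hand[A=32 B=38 C=31 D=55 E=53] avail[A=32 B=38 C=31 D=55 E=53] open={}
Step 15: reserve R8 C 8 -> on_hand[A=32 B=38 C=31 D=55 E=53] avail[A=32 B=38 C=23 D=55 E=53] open={R8}
Step 16: commit R8 -> on_hand[A=32 B=38 C=23 D=55 E=53] avail[A=32 B=38 C=23 D=55 E=53] open={}
Step 17: reserve R9 A 7 -> on_hand[A=32 B=38 C=23 D=55 E=53] avail[A=25 B=38 C=23 D=55 E=53] open={R9}
Step 18: commit R9 -> on_hand[A=25 B=38 C=23 D=55 E=53] avail[A=25 B=38 C=23 D=55 E=53] open={}
Step 19: reserve R10 D 2 -> on_hand[A=25 B=38 C=23 D=55 E=53] avail[A=25 B=38 C=23 D=53 E=53] open={R10}

Answer: A: 25
B: 38
C: 23
D: 53
E: 53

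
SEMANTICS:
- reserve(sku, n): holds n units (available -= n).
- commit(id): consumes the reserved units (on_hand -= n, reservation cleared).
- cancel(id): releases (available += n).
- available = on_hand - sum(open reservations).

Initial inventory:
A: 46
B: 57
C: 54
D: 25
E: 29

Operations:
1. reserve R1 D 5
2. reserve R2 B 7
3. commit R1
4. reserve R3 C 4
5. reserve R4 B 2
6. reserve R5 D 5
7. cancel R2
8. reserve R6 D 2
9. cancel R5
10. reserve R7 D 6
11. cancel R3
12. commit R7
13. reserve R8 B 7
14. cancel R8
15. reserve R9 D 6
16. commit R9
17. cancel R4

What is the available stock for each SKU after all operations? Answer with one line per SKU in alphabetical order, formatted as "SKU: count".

Step 1: reserve R1 D 5 -> on_hand[A=46 B=57 C=54 D=25 E=29] avail[A=46 B=57 C=54 D=20 E=29] open={R1}
Step 2: reserve R2 B 7 -> on_hand[A=46 B=57 C=54 D=25 E=29] avail[A=46 B=50 C=54 D=20 E=29] open={R1,R2}
Step 3: commit R1 -> on_hand[A=46 B=57 C=54 D=20 E=29] avail[A=46 B=50 C=54 D=20 E=29] open={R2}
Step 4: reserve R3 C 4 -> on_hand[A=46 B=57 C=54 D=20 E=29] avail[A=46 B=50 C=50 D=20 E=29] open={R2,R3}
Step 5: reserve R4 B 2 -> on_hand[A=46 B=57 C=54 D=20 E=29] avail[A=46 B=48 C=50 D=20 E=29] open={R2,R3,R4}
Step 6: reserve R5 D 5 -> on_hand[A=46 B=57 C=54 D=20 E=29] avail[A=46 B=48 C=50 D=15 E=29] open={R2,R3,R4,R5}
Step 7: cancel R2 -> on_hand[A=46 B=57 C=54 D=20 E=29] avail[A=46 B=55 C=50 D=15 E=29] open={R3,R4,R5}
Step 8: reserve R6 D 2 -> on_hand[A=46 B=57 C=54 D=20 E=29] avail[A=46 B=55 C=50 D=13 E=29] open={R3,R4,R5,R6}
Step 9: cancel R5 -> on_hand[A=46 B=57 C=54 D=20 E=29] avail[A=46 B=55 C=50 D=18 E=29] open={R3,R4,R6}
Step 10: reserve R7 D 6 -> on_hand[A=46 B=57 C=54 D=20 E=29] avail[A=46 B=55 C=50 D=12 E=29] open={R3,R4,R6,R7}
Step 11: cancel R3 -> on_hand[A=46 B=57 C=54 D=20 E=29] avail[A=46 B=55 C=54 D=12 E=29] open={R4,R6,R7}
Step 12: commit R7 -> on_hand[A=46 B=57 C=54 D=14 E=29] avail[A=46 B=55 C=54 D=12 E=29] open={R4,R6}
Step 13: reserve R8 B 7 -> on_hand[A=46 B=57 C=54 D=14 E=29] avail[A=46 B=48 C=54 D=12 E=29] open={R4,R6,R8}
Step 14: cancel R8 -> on_hand[A=46 B=57 C=54 D=14 E=29] avail[A=46 B=55 C=54 D=12 E=29] open={R4,R6}
Step 15: reserve R9 D 6 -> on_hand[A=46 B=57 C=54 D=14 E=29] avail[A=46 B=55 C=54 D=6 E=29] open={R4,R6,R9}
Step 16: commit R9 -> on_hand[A=46 B=57 C=54 D=8 E=29] avail[A=46 B=55 C=54 D=6 E=29] open={R4,R6}
Step 17: cancel R4 -> on_hand[A=46 B=57 C=54 D=8 E=29] avail[A=46 B=57 C=54 D=6 E=29] open={R6}

Answer: A: 46
B: 57
C: 54
D: 6
E: 29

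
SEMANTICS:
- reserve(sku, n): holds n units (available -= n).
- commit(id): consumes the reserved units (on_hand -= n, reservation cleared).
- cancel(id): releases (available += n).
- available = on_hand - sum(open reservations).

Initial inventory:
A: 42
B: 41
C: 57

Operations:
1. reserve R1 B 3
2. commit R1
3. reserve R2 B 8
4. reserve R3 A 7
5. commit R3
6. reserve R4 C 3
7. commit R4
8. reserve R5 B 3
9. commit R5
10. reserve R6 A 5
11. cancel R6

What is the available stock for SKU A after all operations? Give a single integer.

Answer: 35

Derivation:
Step 1: reserve R1 B 3 -> on_hand[A=42 B=41 C=57] avail[A=42 B=38 C=57] open={R1}
Step 2: commit R1 -> on_hand[A=42 B=38 C=57] avail[A=42 B=38 C=57] open={}
Step 3: reserve R2 B 8 -> on_hand[A=42 B=38 C=57] avail[A=42 B=30 C=57] open={R2}
Step 4: reserve R3 A 7 -> on_hand[A=42 B=38 C=57] avail[A=35 B=30 C=57] open={R2,R3}
Step 5: commit R3 -> on_hand[A=35 B=38 C=57] avail[A=35 B=30 C=57] open={R2}
Step 6: reserve R4 C 3 -> on_hand[A=35 B=38 C=57] avail[A=35 B=30 C=54] open={R2,R4}
Step 7: commit R4 -> on_hand[A=35 B=38 C=54] avail[A=35 B=30 C=54] open={R2}
Step 8: reserve R5 B 3 -> on_hand[A=35 B=38 C=54] avail[A=35 B=27 C=54] open={R2,R5}
Step 9: commit R5 -> on_hand[A=35 B=35 C=54] avail[A=35 B=27 C=54] open={R2}
Step 10: reserve R6 A 5 -> on_hand[A=35 B=35 C=54] avail[A=30 B=27 C=54] open={R2,R6}
Step 11: cancel R6 -> on_hand[A=35 B=35 C=54] avail[A=35 B=27 C=54] open={R2}
Final available[A] = 35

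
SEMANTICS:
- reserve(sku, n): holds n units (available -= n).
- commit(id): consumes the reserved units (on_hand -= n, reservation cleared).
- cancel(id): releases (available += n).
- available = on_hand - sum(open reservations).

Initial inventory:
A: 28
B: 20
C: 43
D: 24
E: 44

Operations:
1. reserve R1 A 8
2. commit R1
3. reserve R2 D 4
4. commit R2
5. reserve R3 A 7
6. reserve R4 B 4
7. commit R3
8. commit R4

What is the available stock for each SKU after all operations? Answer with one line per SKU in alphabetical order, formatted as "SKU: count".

Answer: A: 13
B: 16
C: 43
D: 20
E: 44

Derivation:
Step 1: reserve R1 A 8 -> on_hand[A=28 B=20 C=43 D=24 E=44] avail[A=20 B=20 C=43 D=24 E=44] open={R1}
Step 2: commit R1 -> on_hand[A=20 B=20 C=43 D=24 E=44] avail[A=20 B=20 C=43 D=24 E=44] open={}
Step 3: reserve R2 D 4 -> on_hand[A=20 B=20 C=43 D=24 E=44] avail[A=20 B=20 C=43 D=20 E=44] open={R2}
Step 4: commit R2 -> on_hand[A=20 B=20 C=43 D=20 E=44] avail[A=20 B=20 C=43 D=20 E=44] open={}
Step 5: reserve R3 A 7 -> on_hand[A=20 B=20 C=43 D=20 E=44] avail[A=13 B=20 C=43 D=20 E=44] open={R3}
Step 6: reserve R4 B 4 -> on_hand[A=20 B=20 C=43 D=20 E=44] avail[A=13 B=16 C=43 D=20 E=44] open={R3,R4}
Step 7: commit R3 -> on_hand[A=13 B=20 C=43 D=20 E=44] avail[A=13 B=16 C=43 D=20 E=44] open={R4}
Step 8: commit R4 -> on_hand[A=13 B=16 C=43 D=20 E=44] avail[A=13 B=16 C=43 D=20 E=44] open={}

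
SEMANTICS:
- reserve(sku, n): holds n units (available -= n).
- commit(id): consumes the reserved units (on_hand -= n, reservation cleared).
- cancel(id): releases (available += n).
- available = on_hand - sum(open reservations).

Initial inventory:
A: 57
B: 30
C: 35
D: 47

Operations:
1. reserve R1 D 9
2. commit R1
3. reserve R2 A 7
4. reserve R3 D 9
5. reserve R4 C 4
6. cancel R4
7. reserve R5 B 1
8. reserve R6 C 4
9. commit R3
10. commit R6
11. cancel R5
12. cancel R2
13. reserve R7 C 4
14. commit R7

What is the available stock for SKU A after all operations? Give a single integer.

Step 1: reserve R1 D 9 -> on_hand[A=57 B=30 C=35 D=47] avail[A=57 B=30 C=35 D=38] open={R1}
Step 2: commit R1 -> on_hand[A=57 B=30 C=35 D=38] avail[A=57 B=30 C=35 D=38] open={}
Step 3: reserve R2 A 7 -> on_hand[A=57 B=30 C=35 D=38] avail[A=50 B=30 C=35 D=38] open={R2}
Step 4: reserve R3 D 9 -> on_hand[A=57 B=30 C=35 D=38] avail[A=50 B=30 C=35 D=29] open={R2,R3}
Step 5: reserve R4 C 4 -> on_hand[A=57 B=30 C=35 D=38] avail[A=50 B=30 C=31 D=29] open={R2,R3,R4}
Step 6: cancel R4 -> on_hand[A=57 B=30 C=35 D=38] avail[A=50 B=30 C=35 D=29] open={R2,R3}
Step 7: reserve R5 B 1 -> on_hand[A=57 B=30 C=35 D=38] avail[A=50 B=29 C=35 D=29] open={R2,R3,R5}
Step 8: reserve R6 C 4 -> on_hand[A=57 B=30 C=35 D=38] avail[A=50 B=29 C=31 D=29] open={R2,R3,R5,R6}
Step 9: commit R3 -> on_hand[A=57 B=30 C=35 D=29] avail[A=50 B=29 C=31 D=29] open={R2,R5,R6}
Step 10: commit R6 -> on_hand[A=57 B=30 C=31 D=29] avail[A=50 B=29 C=31 D=29] open={R2,R5}
Step 11: cancel R5 -> on_hand[A=57 B=30 C=31 D=29] avail[A=50 B=30 C=31 D=29] open={R2}
Step 12: cancel R2 -> on_hand[A=57 B=30 C=31 D=29] avail[A=57 B=30 C=31 D=29] open={}
Step 13: reserve R7 C 4 -> on_hand[A=57 B=30 C=31 D=29] avail[A=57 B=30 C=27 D=29] open={R7}
Step 14: commit R7 -> on_hand[A=57 B=30 C=27 D=29] avail[A=57 B=30 C=27 D=29] open={}
Final available[A] = 57

Answer: 57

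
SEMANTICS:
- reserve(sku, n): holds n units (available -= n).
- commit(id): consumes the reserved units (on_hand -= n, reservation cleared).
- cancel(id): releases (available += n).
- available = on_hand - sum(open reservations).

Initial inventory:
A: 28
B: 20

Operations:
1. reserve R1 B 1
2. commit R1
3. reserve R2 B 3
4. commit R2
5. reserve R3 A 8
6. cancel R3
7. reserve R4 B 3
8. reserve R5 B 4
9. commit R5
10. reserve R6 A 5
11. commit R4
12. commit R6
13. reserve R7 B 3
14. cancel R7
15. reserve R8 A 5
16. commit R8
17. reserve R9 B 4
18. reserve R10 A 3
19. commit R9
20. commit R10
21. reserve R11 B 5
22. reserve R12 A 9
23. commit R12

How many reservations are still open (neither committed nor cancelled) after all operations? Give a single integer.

Step 1: reserve R1 B 1 -> on_hand[A=28 B=20] avail[A=28 B=19] open={R1}
Step 2: commit R1 -> on_hand[A=28 B=19] avail[A=28 B=19] open={}
Step 3: reserve R2 B 3 -> on_hand[A=28 B=19] avail[A=28 B=16] open={R2}
Step 4: commit R2 -> on_hand[A=28 B=16] avail[A=28 B=16] open={}
Step 5: reserve R3 A 8 -> on_hand[A=28 B=16] avail[A=20 B=16] open={R3}
Step 6: cancel R3 -> on_hand[A=28 B=16] avail[A=28 B=16] open={}
Step 7: reserve R4 B 3 -> on_hand[A=28 B=16] avail[A=28 B=13] open={R4}
Step 8: reserve R5 B 4 -> on_hand[A=28 B=16] avail[A=28 B=9] open={R4,R5}
Step 9: commit R5 -> on_hand[A=28 B=12] avail[A=28 B=9] open={R4}
Step 10: reserve R6 A 5 -> on_hand[A=28 B=12] avail[A=23 B=9] open={R4,R6}
Step 11: commit R4 -> on_hand[A=28 B=9] avail[A=23 B=9] open={R6}
Step 12: commit R6 -> on_hand[A=23 B=9] avail[A=23 B=9] open={}
Step 13: reserve R7 B 3 -> on_hand[A=23 B=9] avail[A=23 B=6] open={R7}
Step 14: cancel R7 -> on_hand[A=23 B=9] avail[A=23 B=9] open={}
Step 15: reserve R8 A 5 -> on_hand[A=23 B=9] avail[A=18 B=9] open={R8}
Step 16: commit R8 -> on_hand[A=18 B=9] avail[A=18 B=9] open={}
Step 17: reserve R9 B 4 -> on_hand[A=18 B=9] avail[A=18 B=5] open={R9}
Step 18: reserve R10 A 3 -> on_hand[A=18 B=9] avail[A=15 B=5] open={R10,R9}
Step 19: commit R9 -> on_hand[A=18 B=5] avail[A=15 B=5] open={R10}
Step 20: commit R10 -> on_hand[A=15 B=5] avail[A=15 B=5] open={}
Step 21: reserve R11 B 5 -> on_hand[A=15 B=5] avail[A=15 B=0] open={R11}
Step 22: reserve R12 A 9 -> on_hand[A=15 B=5] avail[A=6 B=0] open={R11,R12}
Step 23: commit R12 -> on_hand[A=6 B=5] avail[A=6 B=0] open={R11}
Open reservations: ['R11'] -> 1

Answer: 1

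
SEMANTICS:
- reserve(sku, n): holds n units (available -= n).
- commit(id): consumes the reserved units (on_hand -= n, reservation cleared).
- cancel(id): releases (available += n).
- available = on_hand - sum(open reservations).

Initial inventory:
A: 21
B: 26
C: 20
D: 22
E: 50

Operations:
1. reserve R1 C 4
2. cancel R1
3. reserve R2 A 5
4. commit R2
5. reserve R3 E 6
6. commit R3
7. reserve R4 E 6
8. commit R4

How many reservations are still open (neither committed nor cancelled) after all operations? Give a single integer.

Answer: 0

Derivation:
Step 1: reserve R1 C 4 -> on_hand[A=21 B=26 C=20 D=22 E=50] avail[A=21 B=26 C=16 D=22 E=50] open={R1}
Step 2: cancel R1 -> on_hand[A=21 B=26 C=20 D=22 E=50] avail[A=21 B=26 C=20 D=22 E=50] open={}
Step 3: reserve R2 A 5 -> on_hand[A=21 B=26 C=20 D=22 E=50] avail[A=16 B=26 C=20 D=22 E=50] open={R2}
Step 4: commit R2 -> on_hand[A=16 B=26 C=20 D=22 E=50] avail[A=16 B=26 C=20 D=22 E=50] open={}
Step 5: reserve R3 E 6 -> on_hand[A=16 B=26 C=20 D=22 E=50] avail[A=16 B=26 C=20 D=22 E=44] open={R3}
Step 6: commit R3 -> on_hand[A=16 B=26 C=20 D=22 E=44] avail[A=16 B=26 C=20 D=22 E=44] open={}
Step 7: reserve R4 E 6 -> on_hand[A=16 B=26 C=20 D=22 E=44] avail[A=16 B=26 C=20 D=22 E=38] open={R4}
Step 8: commit R4 -> on_hand[A=16 B=26 C=20 D=22 E=38] avail[A=16 B=26 C=20 D=22 E=38] open={}
Open reservations: [] -> 0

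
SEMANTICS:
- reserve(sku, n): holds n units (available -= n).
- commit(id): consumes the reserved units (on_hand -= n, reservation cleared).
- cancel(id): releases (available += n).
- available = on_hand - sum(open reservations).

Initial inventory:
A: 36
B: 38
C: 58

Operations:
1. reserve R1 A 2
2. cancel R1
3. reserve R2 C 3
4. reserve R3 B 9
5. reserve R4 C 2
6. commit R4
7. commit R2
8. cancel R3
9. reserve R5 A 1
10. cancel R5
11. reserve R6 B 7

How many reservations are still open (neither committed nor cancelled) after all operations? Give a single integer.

Answer: 1

Derivation:
Step 1: reserve R1 A 2 -> on_hand[A=36 B=38 C=58] avail[A=34 B=38 C=58] open={R1}
Step 2: cancel R1 -> on_hand[A=36 B=38 C=58] avail[A=36 B=38 C=58] open={}
Step 3: reserve R2 C 3 -> on_hand[A=36 B=38 C=58] avail[A=36 B=38 C=55] open={R2}
Step 4: reserve R3 B 9 -> on_hand[A=36 B=38 C=58] avail[A=36 B=29 C=55] open={R2,R3}
Step 5: reserve R4 C 2 -> on_hand[A=36 B=38 C=58] avail[A=36 B=29 C=53] open={R2,R3,R4}
Step 6: commit R4 -> on_hand[A=36 B=38 C=56] avail[A=36 B=29 C=53] open={R2,R3}
Step 7: commit R2 -> on_hand[A=36 B=38 C=53] avail[A=36 B=29 C=53] open={R3}
Step 8: cancel R3 -> on_hand[A=36 B=38 C=53] avail[A=36 B=38 C=53] open={}
Step 9: reserve R5 A 1 -> on_hand[A=36 B=38 C=53] avail[A=35 B=38 C=53] open={R5}
Step 10: cancel R5 -> on_hand[A=36 B=38 C=53] avail[A=36 B=38 C=53] open={}
Step 11: reserve R6 B 7 -> on_hand[A=36 B=38 C=53] avail[A=36 B=31 C=53] open={R6}
Open reservations: ['R6'] -> 1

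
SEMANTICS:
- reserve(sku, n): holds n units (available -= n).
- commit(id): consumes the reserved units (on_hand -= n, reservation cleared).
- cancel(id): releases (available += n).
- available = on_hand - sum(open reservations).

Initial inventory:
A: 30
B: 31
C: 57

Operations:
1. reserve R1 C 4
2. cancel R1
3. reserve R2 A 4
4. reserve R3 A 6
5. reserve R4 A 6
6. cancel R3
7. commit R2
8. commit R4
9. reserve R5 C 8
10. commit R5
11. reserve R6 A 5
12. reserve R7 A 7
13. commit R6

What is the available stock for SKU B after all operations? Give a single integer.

Step 1: reserve R1 C 4 -> on_hand[A=30 B=31 C=57] avail[A=30 B=31 C=53] open={R1}
Step 2: cancel R1 -> on_hand[A=30 B=31 C=57] avail[A=30 B=31 C=57] open={}
Step 3: reserve R2 A 4 -> on_hand[A=30 B=31 C=57] avail[A=26 B=31 C=57] open={R2}
Step 4: reserve R3 A 6 -> on_hand[A=30 B=31 C=57] avail[A=20 B=31 C=57] open={R2,R3}
Step 5: reserve R4 A 6 -> on_hand[A=30 B=31 C=57] avail[A=14 B=31 C=57] open={R2,R3,R4}
Step 6: cancel R3 -> on_hand[A=30 B=31 C=57] avail[A=20 B=31 C=57] open={R2,R4}
Step 7: commit R2 -> on_hand[A=26 B=31 C=57] avail[A=20 B=31 C=57] open={R4}
Step 8: commit R4 -> on_hand[A=20 B=31 C=57] avail[A=20 B=31 C=57] open={}
Step 9: reserve R5 C 8 -> on_hand[A=20 B=31 C=57] avail[A=20 B=31 C=49] open={R5}
Step 10: commit R5 -> on_hand[A=20 B=31 C=49] avail[A=20 B=31 C=49] open={}
Step 11: reserve R6 A 5 -> on_hand[A=20 B=31 C=49] avail[A=15 B=31 C=49] open={R6}
Step 12: reserve R7 A 7 -> on_hand[A=20 B=31 C=49] avail[A=8 B=31 C=49] open={R6,R7}
Step 13: commit R6 -> on_hand[A=15 B=31 C=49] avail[A=8 B=31 C=49] open={R7}
Final available[B] = 31

Answer: 31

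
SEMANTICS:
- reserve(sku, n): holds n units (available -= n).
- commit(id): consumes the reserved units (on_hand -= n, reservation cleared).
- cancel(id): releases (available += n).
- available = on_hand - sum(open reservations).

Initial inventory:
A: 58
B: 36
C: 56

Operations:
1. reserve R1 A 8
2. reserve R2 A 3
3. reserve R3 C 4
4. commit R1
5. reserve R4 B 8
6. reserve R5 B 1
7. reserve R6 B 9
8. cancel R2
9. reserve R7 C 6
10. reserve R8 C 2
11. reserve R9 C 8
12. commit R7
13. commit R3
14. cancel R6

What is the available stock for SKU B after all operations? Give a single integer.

Step 1: reserve R1 A 8 -> on_hand[A=58 B=36 C=56] avail[A=50 B=36 C=56] open={R1}
Step 2: reserve R2 A 3 -> on_hand[A=58 B=36 C=56] avail[A=47 B=36 C=56] open={R1,R2}
Step 3: reserve R3 C 4 -> on_hand[A=58 B=36 C=56] avail[A=47 B=36 C=52] open={R1,R2,R3}
Step 4: commit R1 -> on_hand[A=50 B=36 C=56] avail[A=47 B=36 C=52] open={R2,R3}
Step 5: reserve R4 B 8 -> on_hand[A=50 B=36 C=56] avail[A=47 B=28 C=52] open={R2,R3,R4}
Step 6: reserve R5 B 1 -> on_hand[A=50 B=36 C=56] avail[A=47 B=27 C=52] open={R2,R3,R4,R5}
Step 7: reserve R6 B 9 -> on_hand[A=50 B=36 C=56] avail[A=47 B=18 C=52] open={R2,R3,R4,R5,R6}
Step 8: cancel R2 -> on_hand[A=50 B=36 C=56] avail[A=50 B=18 C=52] open={R3,R4,R5,R6}
Step 9: reserve R7 C 6 -> on_hand[A=50 B=36 C=56] avail[A=50 B=18 C=46] open={R3,R4,R5,R6,R7}
Step 10: reserve R8 C 2 -> on_hand[A=50 B=36 C=56] avail[A=50 B=18 C=44] open={R3,R4,R5,R6,R7,R8}
Step 11: reserve R9 C 8 -> on_hand[A=50 B=36 C=56] avail[A=50 B=18 C=36] open={R3,R4,R5,R6,R7,R8,R9}
Step 12: commit R7 -> on_hand[A=50 B=36 C=50] avail[A=50 B=18 C=36] open={R3,R4,R5,R6,R8,R9}
Step 13: commit R3 -> on_hand[A=50 B=36 C=46] avail[A=50 B=18 C=36] open={R4,R5,R6,R8,R9}
Step 14: cancel R6 -> on_hand[A=50 B=36 C=46] avail[A=50 B=27 C=36] open={R4,R5,R8,R9}
Final available[B] = 27

Answer: 27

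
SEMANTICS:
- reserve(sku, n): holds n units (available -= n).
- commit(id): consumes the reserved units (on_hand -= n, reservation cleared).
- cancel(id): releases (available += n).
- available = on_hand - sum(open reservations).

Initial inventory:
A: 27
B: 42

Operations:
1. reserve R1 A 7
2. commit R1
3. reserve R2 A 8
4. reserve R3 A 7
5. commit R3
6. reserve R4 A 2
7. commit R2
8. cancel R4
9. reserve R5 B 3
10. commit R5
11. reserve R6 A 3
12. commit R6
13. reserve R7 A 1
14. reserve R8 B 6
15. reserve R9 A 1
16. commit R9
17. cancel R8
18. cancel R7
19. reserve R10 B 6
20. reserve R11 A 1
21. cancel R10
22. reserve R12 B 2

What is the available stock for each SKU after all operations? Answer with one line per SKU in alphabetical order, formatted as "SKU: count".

Answer: A: 0
B: 37

Derivation:
Step 1: reserve R1 A 7 -> on_hand[A=27 B=42] avail[A=20 B=42] open={R1}
Step 2: commit R1 -> on_hand[A=20 B=42] avail[A=20 B=42] open={}
Step 3: reserve R2 A 8 -> on_hand[A=20 B=42] avail[A=12 B=42] open={R2}
Step 4: reserve R3 A 7 -> on_hand[A=20 B=42] avail[A=5 B=42] open={R2,R3}
Step 5: commit R3 -> on_hand[A=13 B=42] avail[A=5 B=42] open={R2}
Step 6: reserve R4 A 2 -> on_hand[A=13 B=42] avail[A=3 B=42] open={R2,R4}
Step 7: commit R2 -> on_hand[A=5 B=42] avail[A=3 B=42] open={R4}
Step 8: cancel R4 -> on_hand[A=5 B=42] avail[A=5 B=42] open={}
Step 9: reserve R5 B 3 -> on_hand[A=5 B=42] avail[A=5 B=39] open={R5}
Step 10: commit R5 -> on_hand[A=5 B=39] avail[A=5 B=39] open={}
Step 11: reserve R6 A 3 -> on_hand[A=5 B=39] avail[A=2 B=39] open={R6}
Step 12: commit R6 -> on_hand[A=2 B=39] avail[A=2 B=39] open={}
Step 13: reserve R7 A 1 -> on_hand[A=2 B=39] avail[A=1 B=39] open={R7}
Step 14: reserve R8 B 6 -> on_hand[A=2 B=39] avail[A=1 B=33] open={R7,R8}
Step 15: reserve R9 A 1 -> on_hand[A=2 B=39] avail[A=0 B=33] open={R7,R8,R9}
Step 16: commit R9 -> on_hand[A=1 B=39] avail[A=0 B=33] open={R7,R8}
Step 17: cancel R8 -> on_hand[A=1 B=39] avail[A=0 B=39] open={R7}
Step 18: cancel R7 -> on_hand[A=1 B=39] avail[A=1 B=39] open={}
Step 19: reserve R10 B 6 -> on_hand[A=1 B=39] avail[A=1 B=33] open={R10}
Step 20: reserve R11 A 1 -> on_hand[A=1 B=39] avail[A=0 B=33] open={R10,R11}
Step 21: cancel R10 -> on_hand[A=1 B=39] avail[A=0 B=39] open={R11}
Step 22: reserve R12 B 2 -> on_hand[A=1 B=39] avail[A=0 B=37] open={R11,R12}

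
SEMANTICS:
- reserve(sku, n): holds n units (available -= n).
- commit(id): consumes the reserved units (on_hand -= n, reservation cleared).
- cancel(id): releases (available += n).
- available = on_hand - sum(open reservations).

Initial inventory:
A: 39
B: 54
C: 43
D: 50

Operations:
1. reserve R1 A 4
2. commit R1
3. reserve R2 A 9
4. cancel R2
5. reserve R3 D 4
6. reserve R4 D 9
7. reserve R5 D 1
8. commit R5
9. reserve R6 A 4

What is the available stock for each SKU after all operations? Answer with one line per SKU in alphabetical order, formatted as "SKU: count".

Step 1: reserve R1 A 4 -> on_hand[A=39 B=54 C=43 D=50] avail[A=35 B=54 C=43 D=50] open={R1}
Step 2: commit R1 -> on_hand[A=35 B=54 C=43 D=50] avail[A=35 B=54 C=43 D=50] open={}
Step 3: reserve R2 A 9 -> on_hand[A=35 B=54 C=43 D=50] avail[A=26 B=54 C=43 D=50] open={R2}
Step 4: cancel R2 -> on_hand[A=35 B=54 C=43 D=50] avail[A=35 B=54 C=43 D=50] open={}
Step 5: reserve R3 D 4 -> on_hand[A=35 B=54 C=43 D=50] avail[A=35 B=54 C=43 D=46] open={R3}
Step 6: reserve R4 D 9 -> on_hand[A=35 B=54 C=43 D=50] avail[A=35 B=54 C=43 D=37] open={R3,R4}
Step 7: reserve R5 D 1 -> on_hand[A=35 B=54 C=43 D=50] avail[A=35 B=54 C=43 D=36] open={R3,R4,R5}
Step 8: commit R5 -> on_hand[A=35 B=54 C=43 D=49] avail[A=35 B=54 C=43 D=36] open={R3,R4}
Step 9: reserve R6 A 4 -> on_hand[A=35 B=54 C=43 D=49] avail[A=31 B=54 C=43 D=36] open={R3,R4,R6}

Answer: A: 31
B: 54
C: 43
D: 36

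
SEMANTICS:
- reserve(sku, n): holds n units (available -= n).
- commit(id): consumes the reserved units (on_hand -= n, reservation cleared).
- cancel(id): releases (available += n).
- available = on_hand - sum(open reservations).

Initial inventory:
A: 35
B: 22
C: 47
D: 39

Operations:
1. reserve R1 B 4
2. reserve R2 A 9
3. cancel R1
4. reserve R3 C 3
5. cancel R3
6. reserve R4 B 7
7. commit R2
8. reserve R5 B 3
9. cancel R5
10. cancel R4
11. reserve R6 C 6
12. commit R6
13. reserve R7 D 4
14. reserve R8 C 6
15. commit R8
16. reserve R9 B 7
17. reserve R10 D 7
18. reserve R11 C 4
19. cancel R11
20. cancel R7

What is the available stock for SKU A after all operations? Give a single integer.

Step 1: reserve R1 B 4 -> on_hand[A=35 B=22 C=47 D=39] avail[A=35 B=18 C=47 D=39] open={R1}
Step 2: reserve R2 A 9 -> on_hand[A=35 B=22 C=47 D=39] avail[A=26 B=18 C=47 D=39] open={R1,R2}
Step 3: cancel R1 -> on_hand[A=35 B=22 C=47 D=39] avail[A=26 B=22 C=47 D=39] open={R2}
Step 4: reserve R3 C 3 -> on_hand[A=35 B=22 C=47 D=39] avail[A=26 B=22 C=44 D=39] open={R2,R3}
Step 5: cancel R3 -> on_hand[A=35 B=22 C=47 D=39] avail[A=26 B=22 C=47 D=39] open={R2}
Step 6: reserve R4 B 7 -> on_hand[A=35 B=22 C=47 D=39] avail[A=26 B=15 C=47 D=39] open={R2,R4}
Step 7: commit R2 -> on_hand[A=26 B=22 C=47 D=39] avail[A=26 B=15 C=47 D=39] open={R4}
Step 8: reserve R5 B 3 -> on_hand[A=26 B=22 C=47 D=39] avail[A=26 B=12 C=47 D=39] open={R4,R5}
Step 9: cancel R5 -> on_hand[A=26 B=22 C=47 D=39] avail[A=26 B=15 C=47 D=39] open={R4}
Step 10: cancel R4 -> on_hand[A=26 B=22 C=47 D=39] avail[A=26 B=22 C=47 D=39] open={}
Step 11: reserve R6 C 6 -> on_hand[A=26 B=22 C=47 D=39] avail[A=26 B=22 C=41 D=39] open={R6}
Step 12: commit R6 -> on_hand[A=26 B=22 C=41 D=39] avail[A=26 B=22 C=41 D=39] open={}
Step 13: reserve R7 D 4 -> on_hand[A=26 B=22 C=41 D=39] avail[A=26 B=22 C=41 D=35] open={R7}
Step 14: reserve R8 C 6 -> on_hand[A=26 B=22 C=41 D=39] avail[A=26 B=22 C=35 D=35] open={R7,R8}
Step 15: commit R8 -> on_hand[A=26 B=22 C=35 D=39] avail[A=26 B=22 C=35 D=35] open={R7}
Step 16: reserve R9 B 7 -> on_hand[A=26 B=22 C=35 D=39] avail[A=26 B=15 C=35 D=35] open={R7,R9}
Step 17: reserve R10 D 7 -> on_hand[A=26 B=22 C=35 D=39] avail[A=26 B=15 C=35 D=28] open={R10,R7,R9}
Step 18: reserve R11 C 4 -> on_hand[A=26 B=22 C=35 D=39] avail[A=26 B=15 C=31 D=28] open={R10,R11,R7,R9}
Step 19: cancel R11 -> on_hand[A=26 B=22 C=35 D=39] avail[A=26 B=15 C=35 D=28] open={R10,R7,R9}
Step 20: cancel R7 -> on_hand[A=26 B=22 C=35 D=39] avail[A=26 B=15 C=35 D=32] open={R10,R9}
Final available[A] = 26

Answer: 26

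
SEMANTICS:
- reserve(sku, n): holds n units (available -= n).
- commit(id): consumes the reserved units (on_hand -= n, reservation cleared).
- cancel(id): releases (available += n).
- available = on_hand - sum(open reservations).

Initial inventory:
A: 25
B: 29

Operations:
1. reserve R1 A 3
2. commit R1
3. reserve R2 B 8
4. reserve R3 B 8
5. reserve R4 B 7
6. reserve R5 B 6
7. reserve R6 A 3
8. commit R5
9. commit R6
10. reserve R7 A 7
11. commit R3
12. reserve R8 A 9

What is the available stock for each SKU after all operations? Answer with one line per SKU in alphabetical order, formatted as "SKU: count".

Answer: A: 3
B: 0

Derivation:
Step 1: reserve R1 A 3 -> on_hand[A=25 B=29] avail[A=22 B=29] open={R1}
Step 2: commit R1 -> on_hand[A=22 B=29] avail[A=22 B=29] open={}
Step 3: reserve R2 B 8 -> on_hand[A=22 B=29] avail[A=22 B=21] open={R2}
Step 4: reserve R3 B 8 -> on_hand[A=22 B=29] avail[A=22 B=13] open={R2,R3}
Step 5: reserve R4 B 7 -> on_hand[A=22 B=29] avail[A=22 B=6] open={R2,R3,R4}
Step 6: reserve R5 B 6 -> on_hand[A=22 B=29] avail[A=22 B=0] open={R2,R3,R4,R5}
Step 7: reserve R6 A 3 -> on_hand[A=22 B=29] avail[A=19 B=0] open={R2,R3,R4,R5,R6}
Step 8: commit R5 -> on_hand[A=22 B=23] avail[A=19 B=0] open={R2,R3,R4,R6}
Step 9: commit R6 -> on_hand[A=19 B=23] avail[A=19 B=0] open={R2,R3,R4}
Step 10: reserve R7 A 7 -> on_hand[A=19 B=23] avail[A=12 B=0] open={R2,R3,R4,R7}
Step 11: commit R3 -> on_hand[A=19 B=15] avail[A=12 B=0] open={R2,R4,R7}
Step 12: reserve R8 A 9 -> on_hand[A=19 B=15] avail[A=3 B=0] open={R2,R4,R7,R8}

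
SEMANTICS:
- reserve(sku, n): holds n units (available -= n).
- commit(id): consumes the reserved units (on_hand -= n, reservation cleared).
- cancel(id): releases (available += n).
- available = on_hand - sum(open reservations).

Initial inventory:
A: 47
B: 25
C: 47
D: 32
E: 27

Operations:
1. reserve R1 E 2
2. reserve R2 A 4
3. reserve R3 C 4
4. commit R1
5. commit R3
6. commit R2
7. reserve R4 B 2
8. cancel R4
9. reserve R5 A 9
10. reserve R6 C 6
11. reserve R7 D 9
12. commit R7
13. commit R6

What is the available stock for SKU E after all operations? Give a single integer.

Step 1: reserve R1 E 2 -> on_hand[A=47 B=25 C=47 D=32 E=27] avail[A=47 B=25 C=47 D=32 E=25] open={R1}
Step 2: reserve R2 A 4 -> on_hand[A=47 B=25 C=47 D=32 E=27] avail[A=43 B=25 C=47 D=32 E=25] open={R1,R2}
Step 3: reserve R3 C 4 -> on_hand[A=47 B=25 C=47 D=32 E=27] avail[A=43 B=25 C=43 D=32 E=25] open={R1,R2,R3}
Step 4: commit R1 -> on_hand[A=47 B=25 C=47 D=32 E=25] avail[A=43 B=25 C=43 D=32 E=25] open={R2,R3}
Step 5: commit R3 -> on_hand[A=47 B=25 C=43 D=32 E=25] avail[A=43 B=25 C=43 D=32 E=25] open={R2}
Step 6: commit R2 -> on_hand[A=43 B=25 C=43 D=32 E=25] avail[A=43 B=25 C=43 D=32 E=25] open={}
Step 7: reserve R4 B 2 -> on_hand[A=43 B=25 C=43 D=32 E=25] avail[A=43 B=23 C=43 D=32 E=25] open={R4}
Step 8: cancel R4 -> on_hand[A=43 B=25 C=43 D=32 E=25] avail[A=43 B=25 C=43 D=32 E=25] open={}
Step 9: reserve R5 A 9 -> on_hand[A=43 B=25 C=43 D=32 E=25] avail[A=34 B=25 C=43 D=32 E=25] open={R5}
Step 10: reserve R6 C 6 -> on_hand[A=43 B=25 C=43 D=32 E=25] avail[A=34 B=25 C=37 D=32 E=25] open={R5,R6}
Step 11: reserve R7 D 9 -> on_hand[A=43 B=25 C=43 D=32 E=25] avail[A=34 B=25 C=37 D=23 E=25] open={R5,R6,R7}
Step 12: commit R7 -> on_hand[A=43 B=25 C=43 D=23 E=25] avail[A=34 B=25 C=37 D=23 E=25] open={R5,R6}
Step 13: commit R6 -> on_hand[A=43 B=25 C=37 D=23 E=25] avail[A=34 B=25 C=37 D=23 E=25] open={R5}
Final available[E] = 25

Answer: 25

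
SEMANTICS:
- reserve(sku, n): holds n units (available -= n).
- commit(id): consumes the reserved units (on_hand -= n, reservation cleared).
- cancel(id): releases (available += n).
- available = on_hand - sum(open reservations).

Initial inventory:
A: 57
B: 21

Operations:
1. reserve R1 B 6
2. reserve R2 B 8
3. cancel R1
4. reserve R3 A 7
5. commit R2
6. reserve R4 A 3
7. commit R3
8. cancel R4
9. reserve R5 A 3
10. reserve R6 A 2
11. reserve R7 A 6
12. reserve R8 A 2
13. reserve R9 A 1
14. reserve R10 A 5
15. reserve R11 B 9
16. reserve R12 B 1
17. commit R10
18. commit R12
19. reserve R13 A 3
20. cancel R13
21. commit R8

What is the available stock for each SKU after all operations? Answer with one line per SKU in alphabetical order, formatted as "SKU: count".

Answer: A: 31
B: 3

Derivation:
Step 1: reserve R1 B 6 -> on_hand[A=57 B=21] avail[A=57 B=15] open={R1}
Step 2: reserve R2 B 8 -> on_hand[A=57 B=21] avail[A=57 B=7] open={R1,R2}
Step 3: cancel R1 -> on_hand[A=57 B=21] avail[A=57 B=13] open={R2}
Step 4: reserve R3 A 7 -> on_hand[A=57 B=21] avail[A=50 B=13] open={R2,R3}
Step 5: commit R2 -> on_hand[A=57 B=13] avail[A=50 B=13] open={R3}
Step 6: reserve R4 A 3 -> on_hand[A=57 B=13] avail[A=47 B=13] open={R3,R4}
Step 7: commit R3 -> on_hand[A=50 B=13] avail[A=47 B=13] open={R4}
Step 8: cancel R4 -> on_hand[A=50 B=13] avail[A=50 B=13] open={}
Step 9: reserve R5 A 3 -> on_hand[A=50 B=13] avail[A=47 B=13] open={R5}
Step 10: reserve R6 A 2 -> on_hand[A=50 B=13] avail[A=45 B=13] open={R5,R6}
Step 11: reserve R7 A 6 -> on_hand[A=50 B=13] avail[A=39 B=13] open={R5,R6,R7}
Step 12: reserve R8 A 2 -> on_hand[A=50 B=13] avail[A=37 B=13] open={R5,R6,R7,R8}
Step 13: reserve R9 A 1 -> on_hand[A=50 B=13] avail[A=36 B=13] open={R5,R6,R7,R8,R9}
Step 14: reserve R10 A 5 -> on_hand[A=50 B=13] avail[A=31 B=13] open={R10,R5,R6,R7,R8,R9}
Step 15: reserve R11 B 9 -> on_hand[A=50 B=13] avail[A=31 B=4] open={R10,R11,R5,R6,R7,R8,R9}
Step 16: reserve R12 B 1 -> on_hand[A=50 B=13] avail[A=31 B=3] open={R10,R11,R12,R5,R6,R7,R8,R9}
Step 17: commit R10 -> on_hand[A=45 B=13] avail[A=31 B=3] open={R11,R12,R5,R6,R7,R8,R9}
Step 18: commit R12 -> on_hand[A=45 B=12] avail[A=31 B=3] open={R11,R5,R6,R7,R8,R9}
Step 19: reserve R13 A 3 -> on_hand[A=45 B=12] avail[A=28 B=3] open={R11,R13,R5,R6,R7,R8,R9}
Step 20: cancel R13 -> on_hand[A=45 B=12] avail[A=31 B=3] open={R11,R5,R6,R7,R8,R9}
Step 21: commit R8 -> on_hand[A=43 B=12] avail[A=31 B=3] open={R11,R5,R6,R7,R9}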